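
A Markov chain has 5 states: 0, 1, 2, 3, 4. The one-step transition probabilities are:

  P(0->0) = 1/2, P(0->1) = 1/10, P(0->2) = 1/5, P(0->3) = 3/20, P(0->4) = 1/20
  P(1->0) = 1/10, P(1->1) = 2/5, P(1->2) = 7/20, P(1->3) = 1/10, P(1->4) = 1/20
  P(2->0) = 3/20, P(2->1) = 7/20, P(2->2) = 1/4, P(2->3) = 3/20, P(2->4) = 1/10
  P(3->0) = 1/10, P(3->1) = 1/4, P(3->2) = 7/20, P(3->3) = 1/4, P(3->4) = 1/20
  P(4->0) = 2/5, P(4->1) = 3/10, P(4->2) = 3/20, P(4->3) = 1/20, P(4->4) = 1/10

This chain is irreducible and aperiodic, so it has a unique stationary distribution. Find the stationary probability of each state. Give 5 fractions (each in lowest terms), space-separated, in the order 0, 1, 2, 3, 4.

Answer: 1147/5139 8477/29121 472/1713 12496/87363 115/1713

Derivation:
The stationary distribution satisfies pi = pi * P, i.e.:
  pi_0 = 1/2*pi_0 + 1/10*pi_1 + 3/20*pi_2 + 1/10*pi_3 + 2/5*pi_4
  pi_1 = 1/10*pi_0 + 2/5*pi_1 + 7/20*pi_2 + 1/4*pi_3 + 3/10*pi_4
  pi_2 = 1/5*pi_0 + 7/20*pi_1 + 1/4*pi_2 + 7/20*pi_3 + 3/20*pi_4
  pi_3 = 3/20*pi_0 + 1/10*pi_1 + 3/20*pi_2 + 1/4*pi_3 + 1/20*pi_4
  pi_4 = 1/20*pi_0 + 1/20*pi_1 + 1/10*pi_2 + 1/20*pi_3 + 1/10*pi_4
with normalization: pi_0 + pi_1 + pi_2 + pi_3 + pi_4 = 1.

Using the first 4 balance equations plus normalization, the linear system A*pi = b is:
  [-1/2, 1/10, 3/20, 1/10, 2/5] . pi = 0
  [1/10, -3/5, 7/20, 1/4, 3/10] . pi = 0
  [1/5, 7/20, -3/4, 7/20, 3/20] . pi = 0
  [3/20, 1/10, 3/20, -3/4, 1/20] . pi = 0
  [1, 1, 1, 1, 1] . pi = 1

Solving yields:
  pi_0 = 1147/5139
  pi_1 = 8477/29121
  pi_2 = 472/1713
  pi_3 = 12496/87363
  pi_4 = 115/1713

Verification (pi * P):
  1147/5139*1/2 + 8477/29121*1/10 + 472/1713*3/20 + 12496/87363*1/10 + 115/1713*2/5 = 1147/5139 = pi_0  (ok)
  1147/5139*1/10 + 8477/29121*2/5 + 472/1713*7/20 + 12496/87363*1/4 + 115/1713*3/10 = 8477/29121 = pi_1  (ok)
  1147/5139*1/5 + 8477/29121*7/20 + 472/1713*1/4 + 12496/87363*7/20 + 115/1713*3/20 = 472/1713 = pi_2  (ok)
  1147/5139*3/20 + 8477/29121*1/10 + 472/1713*3/20 + 12496/87363*1/4 + 115/1713*1/20 = 12496/87363 = pi_3  (ok)
  1147/5139*1/20 + 8477/29121*1/20 + 472/1713*1/10 + 12496/87363*1/20 + 115/1713*1/10 = 115/1713 = pi_4  (ok)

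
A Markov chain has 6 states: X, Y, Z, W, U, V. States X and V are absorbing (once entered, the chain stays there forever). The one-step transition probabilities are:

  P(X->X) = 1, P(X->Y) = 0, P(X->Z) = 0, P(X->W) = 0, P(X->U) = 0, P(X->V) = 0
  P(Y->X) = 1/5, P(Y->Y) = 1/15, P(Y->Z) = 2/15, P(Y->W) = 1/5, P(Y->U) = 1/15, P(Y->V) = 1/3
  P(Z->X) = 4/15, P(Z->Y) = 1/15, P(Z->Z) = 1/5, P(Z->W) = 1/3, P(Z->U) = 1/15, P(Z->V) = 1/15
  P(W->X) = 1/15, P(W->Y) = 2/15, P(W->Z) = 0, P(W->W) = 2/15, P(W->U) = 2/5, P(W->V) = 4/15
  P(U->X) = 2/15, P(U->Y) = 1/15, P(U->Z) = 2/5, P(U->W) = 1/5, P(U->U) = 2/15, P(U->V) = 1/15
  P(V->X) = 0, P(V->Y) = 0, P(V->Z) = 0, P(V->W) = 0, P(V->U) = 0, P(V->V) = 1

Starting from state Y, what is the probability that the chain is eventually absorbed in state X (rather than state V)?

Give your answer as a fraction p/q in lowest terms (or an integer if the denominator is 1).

Let a_i = P(absorbed in X | start in state i).
Boundary conditions: a_X = 1, a_V = 0.
For each transient state i, a_i = sum_j P(i->j) * a_j:
  a_Y = 1/5*a_X + 1/15*a_Y + 2/15*a_Z + 1/5*a_W + 1/15*a_U + 1/3*a_V
  a_Z = 4/15*a_X + 1/15*a_Y + 1/5*a_Z + 1/3*a_W + 1/15*a_U + 1/15*a_V
  a_W = 1/15*a_X + 2/15*a_Y + 0*a_Z + 2/15*a_W + 2/5*a_U + 4/15*a_V
  a_U = 2/15*a_X + 1/15*a_Y + 2/5*a_Z + 1/5*a_W + 2/15*a_U + 1/15*a_V

Substituting a_X = 1 and a_V = 0, rearrange to (I - Q) a = r where r[i] = P(i -> X):
  [14/15, -2/15, -1/5, -1/15] . (a_Y, a_Z, a_W, a_U) = 1/5
  [-1/15, 4/5, -1/3, -1/15] . (a_Y, a_Z, a_W, a_U) = 4/15
  [-2/15, 0, 13/15, -2/5] . (a_Y, a_Z, a_W, a_U) = 1/15
  [-1/15, -2/5, -1/5, 13/15] . (a_Y, a_Z, a_W, a_U) = 2/15

Solving yields:
  a_Y = 4091/9753
  a_Z = 5626/9753
  a_W = 3823/9753
  a_U = 5294/9753

Starting state is Y, so the absorption probability is a_Y = 4091/9753.

Answer: 4091/9753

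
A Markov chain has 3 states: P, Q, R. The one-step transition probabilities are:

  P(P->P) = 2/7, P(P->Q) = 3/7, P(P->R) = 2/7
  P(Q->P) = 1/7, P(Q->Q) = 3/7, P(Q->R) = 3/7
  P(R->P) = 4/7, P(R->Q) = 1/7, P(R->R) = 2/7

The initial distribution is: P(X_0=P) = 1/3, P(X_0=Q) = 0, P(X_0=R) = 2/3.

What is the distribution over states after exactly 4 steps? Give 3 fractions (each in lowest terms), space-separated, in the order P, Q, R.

Propagating the distribution step by step (d_{t+1} = d_t * P):
d_0 = (P=1/3, Q=0, R=2/3)
  d_1[P] = 1/3*2/7 + 0*1/7 + 2/3*4/7 = 10/21
  d_1[Q] = 1/3*3/7 + 0*3/7 + 2/3*1/7 = 5/21
  d_1[R] = 1/3*2/7 + 0*3/7 + 2/3*2/7 = 2/7
d_1 = (P=10/21, Q=5/21, R=2/7)
  d_2[P] = 10/21*2/7 + 5/21*1/7 + 2/7*4/7 = 1/3
  d_2[Q] = 10/21*3/7 + 5/21*3/7 + 2/7*1/7 = 17/49
  d_2[R] = 10/21*2/7 + 5/21*3/7 + 2/7*2/7 = 47/147
d_2 = (P=1/3, Q=17/49, R=47/147)
  d_3[P] = 1/3*2/7 + 17/49*1/7 + 47/147*4/7 = 337/1029
  d_3[Q] = 1/3*3/7 + 17/49*3/7 + 47/147*1/7 = 347/1029
  d_3[R] = 1/3*2/7 + 17/49*3/7 + 47/147*2/7 = 115/343
d_3 = (P=337/1029, Q=347/1029, R=115/343)
  d_4[P] = 337/1029*2/7 + 347/1029*1/7 + 115/343*4/7 = 1/3
  d_4[Q] = 337/1029*3/7 + 347/1029*3/7 + 115/343*1/7 = 799/2401
  d_4[R] = 337/1029*2/7 + 347/1029*3/7 + 115/343*2/7 = 2405/7203
d_4 = (P=1/3, Q=799/2401, R=2405/7203)

Answer: 1/3 799/2401 2405/7203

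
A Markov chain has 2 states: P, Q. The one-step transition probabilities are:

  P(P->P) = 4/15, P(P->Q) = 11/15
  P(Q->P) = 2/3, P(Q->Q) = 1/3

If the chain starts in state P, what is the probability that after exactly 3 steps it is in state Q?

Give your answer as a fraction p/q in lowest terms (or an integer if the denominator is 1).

Computing P^3 by repeated multiplication:
P^1 =
  P: [4/15, 11/15]
  Q: [2/3, 1/3]
P^2 =
  P: [14/25, 11/25]
  Q: [2/5, 3/5]
P^3 =
  P: [166/375, 209/375]
  Q: [38/75, 37/75]

(P^3)[P -> Q] = 209/375

Answer: 209/375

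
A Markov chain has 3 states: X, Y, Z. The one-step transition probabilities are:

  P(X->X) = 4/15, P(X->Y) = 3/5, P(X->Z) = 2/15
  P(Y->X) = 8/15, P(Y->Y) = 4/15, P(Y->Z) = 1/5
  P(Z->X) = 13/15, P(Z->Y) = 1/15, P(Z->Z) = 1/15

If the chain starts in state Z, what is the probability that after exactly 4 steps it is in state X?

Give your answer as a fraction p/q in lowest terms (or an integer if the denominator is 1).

Computing P^4 by repeated multiplication:
P^1 =
  X: [4/15, 3/5, 2/15]
  Y: [8/15, 4/15, 1/5]
  Z: [13/15, 1/15, 1/15]
P^2 =
  X: [38/75, 74/225, 37/225]
  Y: [103/225, 91/225, 31/225]
  Z: [73/225, 122/225, 2/15]
P^3 =
  X: [1529/3375, 151/375, 487/3375]
  Y: [1543/3375, 1322/3375, 34/225]
  Z: [1658/3375, 47/135, 542/3375]
P^4 =
  X: [2591/5625, 19684/50625, 7622/50625]
  Y: [23378/50625, 3937/10125, 7562/50625]
  Z: [23078/50625, 20164/50625, 2461/16875]

(P^4)[Z -> X] = 23078/50625

Answer: 23078/50625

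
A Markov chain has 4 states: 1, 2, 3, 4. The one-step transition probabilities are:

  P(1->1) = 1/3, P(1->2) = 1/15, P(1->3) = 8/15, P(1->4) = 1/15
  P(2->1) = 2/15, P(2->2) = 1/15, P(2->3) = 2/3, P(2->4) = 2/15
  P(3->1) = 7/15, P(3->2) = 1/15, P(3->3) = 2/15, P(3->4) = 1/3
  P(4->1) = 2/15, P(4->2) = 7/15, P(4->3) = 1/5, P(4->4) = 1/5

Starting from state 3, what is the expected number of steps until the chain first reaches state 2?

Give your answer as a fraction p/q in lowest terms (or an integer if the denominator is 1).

Answer: 4035/611

Derivation:
Let h_i = expected steps to first reach 2 from state i.
Boundary: h_2 = 0.
First-step equations for the other states:
  h_1 = 1 + 1/3*h_1 + 1/15*h_2 + 8/15*h_3 + 1/15*h_4
  h_3 = 1 + 7/15*h_1 + 1/15*h_2 + 2/15*h_3 + 1/3*h_4
  h_4 = 1 + 2/15*h_1 + 7/15*h_2 + 1/5*h_3 + 1/5*h_4

Substituting h_2 = 0 and rearranging gives the linear system (I - Q) h = 1:
  [2/3, -8/15, -1/15] . (h_1, h_3, h_4) = 1
  [-7/15, 13/15, -1/3] . (h_1, h_3, h_4) = 1
  [-2/15, -1/5, 4/5] . (h_1, h_3, h_4) = 1

Solving yields:
  h_1 = 4395/611
  h_3 = 4035/611
  h_4 = 2505/611

Starting state is 3, so the expected hitting time is h_3 = 4035/611.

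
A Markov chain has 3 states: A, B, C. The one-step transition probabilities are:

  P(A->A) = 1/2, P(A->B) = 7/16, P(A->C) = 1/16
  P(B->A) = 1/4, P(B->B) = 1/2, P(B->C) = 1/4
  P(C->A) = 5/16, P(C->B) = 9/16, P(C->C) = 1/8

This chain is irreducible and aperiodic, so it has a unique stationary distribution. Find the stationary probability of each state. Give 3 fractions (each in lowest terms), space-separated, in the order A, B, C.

The stationary distribution satisfies pi = pi * P, i.e.:
  pi_A = 1/2*pi_A + 1/4*pi_B + 5/16*pi_C
  pi_B = 7/16*pi_A + 1/2*pi_B + 9/16*pi_C
  pi_C = 1/16*pi_A + 1/4*pi_B + 1/8*pi_C
with normalization: pi_A + pi_B + pi_C = 1.

Using the first 2 balance equations plus normalization, the linear system A*pi = b is:
  [-1/2, 1/4, 5/16] . pi = 0
  [7/16, -1/2, 9/16] . pi = 0
  [1, 1, 1] . pi = 1

Solving yields:
  pi_A = 76/219
  pi_B = 107/219
  pi_C = 12/73

Verification (pi * P):
  76/219*1/2 + 107/219*1/4 + 12/73*5/16 = 76/219 = pi_A  (ok)
  76/219*7/16 + 107/219*1/2 + 12/73*9/16 = 107/219 = pi_B  (ok)
  76/219*1/16 + 107/219*1/4 + 12/73*1/8 = 12/73 = pi_C  (ok)

Answer: 76/219 107/219 12/73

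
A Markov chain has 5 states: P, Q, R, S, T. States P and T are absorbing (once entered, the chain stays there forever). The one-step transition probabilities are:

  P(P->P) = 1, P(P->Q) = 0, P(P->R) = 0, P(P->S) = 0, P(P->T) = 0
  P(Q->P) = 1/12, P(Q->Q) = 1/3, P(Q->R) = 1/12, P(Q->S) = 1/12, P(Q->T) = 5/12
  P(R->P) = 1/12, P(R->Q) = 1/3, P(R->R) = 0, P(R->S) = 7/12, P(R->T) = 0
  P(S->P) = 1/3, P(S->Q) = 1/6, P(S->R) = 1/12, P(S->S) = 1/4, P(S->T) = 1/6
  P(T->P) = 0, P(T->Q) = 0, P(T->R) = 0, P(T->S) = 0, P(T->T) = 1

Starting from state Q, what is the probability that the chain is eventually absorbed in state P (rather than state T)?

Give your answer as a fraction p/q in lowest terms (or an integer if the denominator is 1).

Answer: 187/730

Derivation:
Let a_i = P(absorbed in P | start in state i).
Boundary conditions: a_P = 1, a_T = 0.
For each transient state i, a_i = sum_j P(i->j) * a_j:
  a_Q = 1/12*a_P + 1/3*a_Q + 1/12*a_R + 1/12*a_S + 5/12*a_T
  a_R = 1/12*a_P + 1/3*a_Q + 0*a_R + 7/12*a_S + 0*a_T
  a_S = 1/3*a_P + 1/6*a_Q + 1/12*a_R + 1/4*a_S + 1/6*a_T

Substituting a_P = 1 and a_T = 0, rearrange to (I - Q) a = r where r[i] = P(i -> P):
  [2/3, -1/12, -1/12] . (a_Q, a_R, a_S) = 1/12
  [-1/3, 1, -7/12] . (a_Q, a_R, a_S) = 1/12
  [-1/6, -1/12, 3/4] . (a_Q, a_R, a_S) = 1/3

Solving yields:
  a_Q = 187/730
  a_R = 36/73
  a_S = 203/365

Starting state is Q, so the absorption probability is a_Q = 187/730.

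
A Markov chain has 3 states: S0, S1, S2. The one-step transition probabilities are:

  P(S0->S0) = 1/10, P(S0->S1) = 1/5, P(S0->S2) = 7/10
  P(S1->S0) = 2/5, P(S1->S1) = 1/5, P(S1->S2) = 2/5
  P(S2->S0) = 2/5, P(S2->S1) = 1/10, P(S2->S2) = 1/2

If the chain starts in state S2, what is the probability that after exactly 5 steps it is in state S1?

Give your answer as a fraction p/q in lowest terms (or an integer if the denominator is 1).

Computing P^5 by repeated multiplication:
P^1 =
  S0: [1/10, 1/5, 7/10]
  S1: [2/5, 1/5, 2/5]
  S2: [2/5, 1/10, 1/2]
P^2 =
  S0: [37/100, 13/100, 1/2]
  S1: [7/25, 4/25, 14/25]
  S2: [7/25, 3/20, 57/100]
P^3 =
  S0: [289/1000, 3/20, 561/1000]
  S1: [79/250, 18/125, 27/50]
  S2: [79/250, 143/1000, 541/1000]
P^4 =
  S0: [3133/10000, 1439/10000, 1357/2500]
  S1: [763/2500, 73/500, 343/625]
  S2: [763/2500, 1459/10000, 5489/10000]
P^5 =
  S0: [30601/100000, 3643/25000, 54827/100000]
  S1: [7711/25000, 907/6250, 13661/25000]
  S2: [7711/25000, 14511/100000, 10929/20000]

(P^5)[S2 -> S1] = 14511/100000

Answer: 14511/100000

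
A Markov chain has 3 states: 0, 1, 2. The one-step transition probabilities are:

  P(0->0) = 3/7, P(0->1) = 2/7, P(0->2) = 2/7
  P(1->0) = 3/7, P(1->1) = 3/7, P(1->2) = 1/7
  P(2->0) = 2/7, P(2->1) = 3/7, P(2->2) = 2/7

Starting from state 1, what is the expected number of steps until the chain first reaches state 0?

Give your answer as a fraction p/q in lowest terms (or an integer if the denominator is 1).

Let h_i = expected steps to first reach 0 from state i.
Boundary: h_0 = 0.
First-step equations for the other states:
  h_1 = 1 + 3/7*h_0 + 3/7*h_1 + 1/7*h_2
  h_2 = 1 + 2/7*h_0 + 3/7*h_1 + 2/7*h_2

Substituting h_0 = 0 and rearranging gives the linear system (I - Q) h = 1:
  [4/7, -1/7] . (h_1, h_2) = 1
  [-3/7, 5/7] . (h_1, h_2) = 1

Solving yields:
  h_1 = 42/17
  h_2 = 49/17

Starting state is 1, so the expected hitting time is h_1 = 42/17.

Answer: 42/17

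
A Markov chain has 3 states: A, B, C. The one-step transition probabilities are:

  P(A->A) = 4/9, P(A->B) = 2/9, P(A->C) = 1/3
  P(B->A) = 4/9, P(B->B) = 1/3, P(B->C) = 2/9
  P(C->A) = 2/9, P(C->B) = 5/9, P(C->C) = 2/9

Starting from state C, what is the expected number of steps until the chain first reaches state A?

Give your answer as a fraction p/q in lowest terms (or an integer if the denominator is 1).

Answer: 99/32

Derivation:
Let h_i = expected steps to first reach A from state i.
Boundary: h_A = 0.
First-step equations for the other states:
  h_B = 1 + 4/9*h_A + 1/3*h_B + 2/9*h_C
  h_C = 1 + 2/9*h_A + 5/9*h_B + 2/9*h_C

Substituting h_A = 0 and rearranging gives the linear system (I - Q) h = 1:
  [2/3, -2/9] . (h_B, h_C) = 1
  [-5/9, 7/9] . (h_B, h_C) = 1

Solving yields:
  h_B = 81/32
  h_C = 99/32

Starting state is C, so the expected hitting time is h_C = 99/32.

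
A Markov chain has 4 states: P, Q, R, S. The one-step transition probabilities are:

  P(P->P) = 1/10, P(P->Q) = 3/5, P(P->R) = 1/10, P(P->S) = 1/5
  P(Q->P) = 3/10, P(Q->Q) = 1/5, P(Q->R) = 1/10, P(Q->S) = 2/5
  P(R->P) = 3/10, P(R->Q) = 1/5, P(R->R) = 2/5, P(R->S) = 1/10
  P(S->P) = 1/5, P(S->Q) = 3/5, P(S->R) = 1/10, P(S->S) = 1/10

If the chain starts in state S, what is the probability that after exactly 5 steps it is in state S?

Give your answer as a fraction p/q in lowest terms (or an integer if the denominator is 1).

Answer: 23631/100000

Derivation:
Computing P^5 by repeated multiplication:
P^1 =
  P: [1/10, 3/5, 1/10, 1/5]
  Q: [3/10, 1/5, 1/10, 2/5]
  R: [3/10, 1/5, 2/5, 1/10]
  S: [1/5, 3/5, 1/10, 1/10]
P^2 =
  P: [13/50, 8/25, 13/100, 29/100]
  Q: [1/5, 12/25, 13/100, 19/100]
  R: [23/100, 9/25, 11/50, 19/100]
  S: [1/4, 8/25, 13/100, 3/10]
P^3 =
  P: [219/1000, 21/50, 139/1000, 111/500]
  Q: [241/1000, 89/250, 139/1000, 33/125]
  R: [47/200, 46/125, 83/500, 231/1000]
  S: [11/50, 21/50, 139/1000, 221/1000]
P^4 =
  P: [117/500, 941/2500, 1417/10000, 2479/10000]
  Q: [1127/5000, 201/500, 1417/10000, 2309/10000]
  R: [2299/10000, 483/1250, 749/5000, 2339/10000]
  S: [2339/10000, 941/2500, 1417/10000, 31/125]
P^5 =
  P: [22841/100000, 9819/25000, 14251/100000, 1477/6250]
  Q: [23183/100000, 9563/25000, 14251/100000, 12157/50000]
  R: [23063/100000, 4819/12500, 7247/50000, 23891/100000]
  S: [11421/50000, 9819/25000, 14251/100000, 23631/100000]

(P^5)[S -> S] = 23631/100000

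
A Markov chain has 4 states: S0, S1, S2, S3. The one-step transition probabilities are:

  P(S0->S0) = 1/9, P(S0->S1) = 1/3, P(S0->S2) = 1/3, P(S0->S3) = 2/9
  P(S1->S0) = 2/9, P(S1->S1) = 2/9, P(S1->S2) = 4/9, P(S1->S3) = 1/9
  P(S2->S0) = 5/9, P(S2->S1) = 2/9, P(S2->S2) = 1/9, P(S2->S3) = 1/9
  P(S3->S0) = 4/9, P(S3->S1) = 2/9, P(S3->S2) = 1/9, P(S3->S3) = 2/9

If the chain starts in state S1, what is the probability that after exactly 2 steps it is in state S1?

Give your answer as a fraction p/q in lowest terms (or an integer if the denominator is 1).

Answer: 20/81

Derivation:
Computing P^2 by repeated multiplication:
P^1 =
  S0: [1/9, 1/3, 1/3, 2/9]
  S1: [2/9, 2/9, 4/9, 1/9]
  S2: [5/9, 2/9, 1/9, 1/9]
  S3: [4/9, 2/9, 1/9, 2/9]
P^2 =
  S0: [10/27, 19/81, 20/81, 4/27]
  S1: [10/27, 20/81, 19/81, 4/27]
  S2: [2/9, 23/81, 25/81, 5/27]
  S3: [7/27, 22/81, 23/81, 5/27]

(P^2)[S1 -> S1] = 20/81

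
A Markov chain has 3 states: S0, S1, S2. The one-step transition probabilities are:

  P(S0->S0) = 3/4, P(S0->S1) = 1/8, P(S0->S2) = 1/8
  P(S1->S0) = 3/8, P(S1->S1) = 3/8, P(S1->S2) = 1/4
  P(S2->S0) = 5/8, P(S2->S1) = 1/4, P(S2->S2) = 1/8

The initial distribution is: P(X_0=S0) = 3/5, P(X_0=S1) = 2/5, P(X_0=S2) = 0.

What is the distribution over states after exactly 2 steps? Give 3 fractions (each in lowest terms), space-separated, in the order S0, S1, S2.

Answer: 103/160 13/64 49/320

Derivation:
Propagating the distribution step by step (d_{t+1} = d_t * P):
d_0 = (S0=3/5, S1=2/5, S2=0)
  d_1[S0] = 3/5*3/4 + 2/5*3/8 + 0*5/8 = 3/5
  d_1[S1] = 3/5*1/8 + 2/5*3/8 + 0*1/4 = 9/40
  d_1[S2] = 3/5*1/8 + 2/5*1/4 + 0*1/8 = 7/40
d_1 = (S0=3/5, S1=9/40, S2=7/40)
  d_2[S0] = 3/5*3/4 + 9/40*3/8 + 7/40*5/8 = 103/160
  d_2[S1] = 3/5*1/8 + 9/40*3/8 + 7/40*1/4 = 13/64
  d_2[S2] = 3/5*1/8 + 9/40*1/4 + 7/40*1/8 = 49/320
d_2 = (S0=103/160, S1=13/64, S2=49/320)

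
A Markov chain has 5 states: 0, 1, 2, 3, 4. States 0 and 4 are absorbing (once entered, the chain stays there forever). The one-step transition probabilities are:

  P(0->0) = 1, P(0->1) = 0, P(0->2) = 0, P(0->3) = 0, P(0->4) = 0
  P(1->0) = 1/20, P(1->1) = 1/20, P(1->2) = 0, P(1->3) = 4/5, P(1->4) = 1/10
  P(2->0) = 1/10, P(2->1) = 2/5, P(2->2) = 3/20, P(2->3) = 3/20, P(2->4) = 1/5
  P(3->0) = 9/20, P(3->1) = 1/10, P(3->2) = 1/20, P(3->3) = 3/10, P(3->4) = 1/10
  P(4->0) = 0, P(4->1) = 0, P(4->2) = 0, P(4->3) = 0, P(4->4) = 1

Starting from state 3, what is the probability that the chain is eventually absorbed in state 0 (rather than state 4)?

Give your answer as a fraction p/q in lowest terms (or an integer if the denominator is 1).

Let a_i = P(absorbed in 0 | start in state i).
Boundary conditions: a_0 = 1, a_4 = 0.
For each transient state i, a_i = sum_j P(i->j) * a_j:
  a_1 = 1/20*a_0 + 1/20*a_1 + 0*a_2 + 4/5*a_3 + 1/10*a_4
  a_2 = 1/10*a_0 + 2/5*a_1 + 3/20*a_2 + 3/20*a_3 + 1/5*a_4
  a_3 = 9/20*a_0 + 1/10*a_1 + 1/20*a_2 + 3/10*a_3 + 1/10*a_4

Substituting a_0 = 1 and a_4 = 0, rearrange to (I - Q) a = r where r[i] = P(i -> 0):
  [19/20, 0, -4/5] . (a_1, a_2, a_3) = 1/20
  [-2/5, 17/20, -3/20] . (a_1, a_2, a_3) = 1/10
  [-1/10, -1/20, 7/10] . (a_1, a_2, a_3) = 9/20

Solving yields:
  a_1 = 2715/3793
  a_2 = 2251/3793
  a_3 = 2987/3793

Starting state is 3, so the absorption probability is a_3 = 2987/3793.

Answer: 2987/3793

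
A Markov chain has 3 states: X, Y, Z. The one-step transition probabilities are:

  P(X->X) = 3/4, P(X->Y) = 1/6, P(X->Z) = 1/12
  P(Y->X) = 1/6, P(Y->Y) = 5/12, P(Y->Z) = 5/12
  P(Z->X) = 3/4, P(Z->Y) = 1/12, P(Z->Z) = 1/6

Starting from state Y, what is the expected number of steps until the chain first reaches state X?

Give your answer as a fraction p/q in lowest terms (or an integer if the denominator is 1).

Answer: 36/13

Derivation:
Let h_i = expected steps to first reach X from state i.
Boundary: h_X = 0.
First-step equations for the other states:
  h_Y = 1 + 1/6*h_X + 5/12*h_Y + 5/12*h_Z
  h_Z = 1 + 3/4*h_X + 1/12*h_Y + 1/6*h_Z

Substituting h_X = 0 and rearranging gives the linear system (I - Q) h = 1:
  [7/12, -5/12] . (h_Y, h_Z) = 1
  [-1/12, 5/6] . (h_Y, h_Z) = 1

Solving yields:
  h_Y = 36/13
  h_Z = 96/65

Starting state is Y, so the expected hitting time is h_Y = 36/13.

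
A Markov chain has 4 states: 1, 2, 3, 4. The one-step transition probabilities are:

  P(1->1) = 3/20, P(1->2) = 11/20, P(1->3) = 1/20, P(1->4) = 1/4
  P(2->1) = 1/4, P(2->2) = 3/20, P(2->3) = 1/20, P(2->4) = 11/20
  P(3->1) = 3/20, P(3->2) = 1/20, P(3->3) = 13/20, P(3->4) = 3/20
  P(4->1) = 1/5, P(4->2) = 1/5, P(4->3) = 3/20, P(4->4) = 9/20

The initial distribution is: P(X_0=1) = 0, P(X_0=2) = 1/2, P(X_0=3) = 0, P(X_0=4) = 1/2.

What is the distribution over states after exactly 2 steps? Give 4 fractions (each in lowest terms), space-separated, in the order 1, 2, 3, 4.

Propagating the distribution step by step (d_{t+1} = d_t * P):
d_0 = (1=0, 2=1/2, 3=0, 4=1/2)
  d_1[1] = 0*3/20 + 1/2*1/4 + 0*3/20 + 1/2*1/5 = 9/40
  d_1[2] = 0*11/20 + 1/2*3/20 + 0*1/20 + 1/2*1/5 = 7/40
  d_1[3] = 0*1/20 + 1/2*1/20 + 0*13/20 + 1/2*3/20 = 1/10
  d_1[4] = 0*1/4 + 1/2*11/20 + 0*3/20 + 1/2*9/20 = 1/2
d_1 = (1=9/40, 2=7/40, 3=1/10, 4=1/2)
  d_2[1] = 9/40*3/20 + 7/40*1/4 + 1/10*3/20 + 1/2*1/5 = 77/400
  d_2[2] = 9/40*11/20 + 7/40*3/20 + 1/10*1/20 + 1/2*1/5 = 51/200
  d_2[3] = 9/40*1/20 + 7/40*1/20 + 1/10*13/20 + 1/2*3/20 = 4/25
  d_2[4] = 9/40*1/4 + 7/40*11/20 + 1/10*3/20 + 1/2*9/20 = 157/400
d_2 = (1=77/400, 2=51/200, 3=4/25, 4=157/400)

Answer: 77/400 51/200 4/25 157/400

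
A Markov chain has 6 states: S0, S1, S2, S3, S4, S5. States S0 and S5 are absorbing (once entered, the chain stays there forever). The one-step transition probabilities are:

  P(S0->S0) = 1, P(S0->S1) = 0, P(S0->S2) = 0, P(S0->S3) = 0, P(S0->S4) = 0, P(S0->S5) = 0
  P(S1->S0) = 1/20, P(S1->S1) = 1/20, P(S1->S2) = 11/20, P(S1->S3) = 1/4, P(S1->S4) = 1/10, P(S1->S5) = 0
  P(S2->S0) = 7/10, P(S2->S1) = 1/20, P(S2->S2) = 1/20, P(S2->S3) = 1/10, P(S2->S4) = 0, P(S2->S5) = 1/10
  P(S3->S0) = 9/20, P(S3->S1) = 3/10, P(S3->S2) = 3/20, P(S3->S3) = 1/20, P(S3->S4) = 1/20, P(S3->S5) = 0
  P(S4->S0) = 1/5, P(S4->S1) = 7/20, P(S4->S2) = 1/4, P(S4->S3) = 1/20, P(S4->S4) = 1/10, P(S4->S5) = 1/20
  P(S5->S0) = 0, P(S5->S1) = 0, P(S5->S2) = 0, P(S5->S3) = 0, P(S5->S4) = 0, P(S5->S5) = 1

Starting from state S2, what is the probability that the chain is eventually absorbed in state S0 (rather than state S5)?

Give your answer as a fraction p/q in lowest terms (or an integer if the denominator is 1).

Answer: 86487/97844

Derivation:
Let a_i = P(absorbed in S0 | start in state i).
Boundary conditions: a_S0 = 1, a_S5 = 0.
For each transient state i, a_i = sum_j P(i->j) * a_j:
  a_S1 = 1/20*a_S0 + 1/20*a_S1 + 11/20*a_S2 + 1/4*a_S3 + 1/10*a_S4 + 0*a_S5
  a_S2 = 7/10*a_S0 + 1/20*a_S1 + 1/20*a_S2 + 1/10*a_S3 + 0*a_S4 + 1/10*a_S5
  a_S3 = 9/20*a_S0 + 3/10*a_S1 + 3/20*a_S2 + 1/20*a_S3 + 1/20*a_S4 + 0*a_S5
  a_S4 = 1/5*a_S0 + 7/20*a_S1 + 1/4*a_S2 + 1/20*a_S3 + 1/10*a_S4 + 1/20*a_S5

Substituting a_S0 = 1 and a_S5 = 0, rearrange to (I - Q) a = r where r[i] = P(i -> S0):
  [19/20, -11/20, -1/4, -1/10] . (a_S1, a_S2, a_S3, a_S4) = 1/20
  [-1/20, 19/20, -1/10, 0] . (a_S1, a_S2, a_S3, a_S4) = 7/10
  [-3/10, -3/20, 19/20, -1/20] . (a_S1, a_S2, a_S3, a_S4) = 9/20
  [-7/20, -1/4, -1/20, 9/10] . (a_S1, a_S2, a_S3, a_S4) = 1/5

Solving yields:
  a_S1 = 88533/97844
  a_S2 = 86487/97844
  a_S3 = 23113/24461
  a_S4 = 85333/97844

Starting state is S2, so the absorption probability is a_S2 = 86487/97844.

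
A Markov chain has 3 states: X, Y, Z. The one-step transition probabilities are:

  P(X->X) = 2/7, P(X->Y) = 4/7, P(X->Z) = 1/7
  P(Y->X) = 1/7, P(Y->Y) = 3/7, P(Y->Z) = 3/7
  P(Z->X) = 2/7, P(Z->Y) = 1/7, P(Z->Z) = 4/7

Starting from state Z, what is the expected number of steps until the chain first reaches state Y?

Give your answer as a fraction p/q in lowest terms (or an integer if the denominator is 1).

Answer: 49/13

Derivation:
Let h_i = expected steps to first reach Y from state i.
Boundary: h_Y = 0.
First-step equations for the other states:
  h_X = 1 + 2/7*h_X + 4/7*h_Y + 1/7*h_Z
  h_Z = 1 + 2/7*h_X + 1/7*h_Y + 4/7*h_Z

Substituting h_Y = 0 and rearranging gives the linear system (I - Q) h = 1:
  [5/7, -1/7] . (h_X, h_Z) = 1
  [-2/7, 3/7] . (h_X, h_Z) = 1

Solving yields:
  h_X = 28/13
  h_Z = 49/13

Starting state is Z, so the expected hitting time is h_Z = 49/13.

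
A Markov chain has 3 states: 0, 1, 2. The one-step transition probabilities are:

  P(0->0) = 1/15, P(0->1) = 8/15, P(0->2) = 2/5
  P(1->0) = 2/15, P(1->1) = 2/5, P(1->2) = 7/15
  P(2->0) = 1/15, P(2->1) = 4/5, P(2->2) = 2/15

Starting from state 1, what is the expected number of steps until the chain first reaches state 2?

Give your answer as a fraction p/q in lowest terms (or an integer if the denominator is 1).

Let h_i = expected steps to first reach 2 from state i.
Boundary: h_2 = 0.
First-step equations for the other states:
  h_0 = 1 + 1/15*h_0 + 8/15*h_1 + 2/5*h_2
  h_1 = 1 + 2/15*h_0 + 2/5*h_1 + 7/15*h_2

Substituting h_2 = 0 and rearranging gives the linear system (I - Q) h = 1:
  [14/15, -8/15] . (h_0, h_1) = 1
  [-2/15, 3/5] . (h_0, h_1) = 1

Solving yields:
  h_0 = 51/22
  h_1 = 24/11

Starting state is 1, so the expected hitting time is h_1 = 24/11.

Answer: 24/11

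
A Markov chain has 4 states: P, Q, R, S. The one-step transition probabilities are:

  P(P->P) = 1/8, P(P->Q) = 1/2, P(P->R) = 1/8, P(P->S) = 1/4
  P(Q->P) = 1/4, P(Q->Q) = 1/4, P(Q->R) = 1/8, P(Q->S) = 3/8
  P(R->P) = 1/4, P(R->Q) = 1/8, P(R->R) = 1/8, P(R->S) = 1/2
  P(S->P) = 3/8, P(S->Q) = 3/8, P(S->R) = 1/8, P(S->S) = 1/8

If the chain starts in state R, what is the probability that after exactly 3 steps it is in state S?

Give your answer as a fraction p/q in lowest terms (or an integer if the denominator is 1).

Computing P^3 by repeated multiplication:
P^1 =
  P: [1/8, 1/2, 1/8, 1/4]
  Q: [1/4, 1/4, 1/8, 3/8]
  R: [1/4, 1/8, 1/8, 1/2]
  S: [3/8, 3/8, 1/8, 1/8]
P^2 =
  P: [17/64, 19/64, 1/8, 5/16]
  Q: [17/64, 11/32, 1/8, 17/64]
  R: [9/32, 23/64, 1/8, 15/64]
  S: [7/32, 11/32, 1/8, 5/16]
P^3 =
  P: [131/512, 87/256, 1/8, 143/512]
  Q: [1/4, 171/512, 1/8, 149/512]
  R: [125/512, 171/512, 1/8, 19/64]
  S: [67/256, 21/64, 1/8, 73/256]

(P^3)[R -> S] = 19/64

Answer: 19/64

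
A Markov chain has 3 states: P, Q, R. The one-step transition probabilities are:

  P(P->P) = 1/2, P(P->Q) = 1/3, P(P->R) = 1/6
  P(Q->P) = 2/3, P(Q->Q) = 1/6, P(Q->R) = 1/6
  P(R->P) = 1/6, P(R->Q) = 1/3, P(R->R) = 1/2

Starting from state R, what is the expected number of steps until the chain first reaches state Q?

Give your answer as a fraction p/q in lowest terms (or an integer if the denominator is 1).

Answer: 3

Derivation:
Let h_i = expected steps to first reach Q from state i.
Boundary: h_Q = 0.
First-step equations for the other states:
  h_P = 1 + 1/2*h_P + 1/3*h_Q + 1/6*h_R
  h_R = 1 + 1/6*h_P + 1/3*h_Q + 1/2*h_R

Substituting h_Q = 0 and rearranging gives the linear system (I - Q) h = 1:
  [1/2, -1/6] . (h_P, h_R) = 1
  [-1/6, 1/2] . (h_P, h_R) = 1

Solving yields:
  h_P = 3
  h_R = 3

Starting state is R, so the expected hitting time is h_R = 3.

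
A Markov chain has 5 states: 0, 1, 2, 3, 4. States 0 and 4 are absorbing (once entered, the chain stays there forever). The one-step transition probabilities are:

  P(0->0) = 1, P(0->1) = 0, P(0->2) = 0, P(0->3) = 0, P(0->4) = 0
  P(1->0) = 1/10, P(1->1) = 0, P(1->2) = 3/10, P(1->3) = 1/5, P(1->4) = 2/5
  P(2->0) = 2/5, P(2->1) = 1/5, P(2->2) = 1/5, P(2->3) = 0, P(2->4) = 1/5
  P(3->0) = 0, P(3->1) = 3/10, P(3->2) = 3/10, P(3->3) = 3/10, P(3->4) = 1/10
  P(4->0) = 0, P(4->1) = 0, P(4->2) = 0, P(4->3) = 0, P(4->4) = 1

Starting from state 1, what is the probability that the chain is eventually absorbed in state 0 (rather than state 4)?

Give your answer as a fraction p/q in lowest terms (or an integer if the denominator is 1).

Answer: 82/229

Derivation:
Let a_i = P(absorbed in 0 | start in state i).
Boundary conditions: a_0 = 1, a_4 = 0.
For each transient state i, a_i = sum_j P(i->j) * a_j:
  a_1 = 1/10*a_0 + 0*a_1 + 3/10*a_2 + 1/5*a_3 + 2/5*a_4
  a_2 = 2/5*a_0 + 1/5*a_1 + 1/5*a_2 + 0*a_3 + 1/5*a_4
  a_3 = 0*a_0 + 3/10*a_1 + 3/10*a_2 + 3/10*a_3 + 1/10*a_4

Substituting a_0 = 1 and a_4 = 0, rearrange to (I - Q) a = r where r[i] = P(i -> 0):
  [1, -3/10, -1/5] . (a_1, a_2, a_3) = 1/10
  [-1/5, 4/5, 0] . (a_1, a_2, a_3) = 2/5
  [-3/10, -3/10, 7/10] . (a_1, a_2, a_3) = 0

Solving yields:
  a_1 = 82/229
  a_2 = 135/229
  a_3 = 93/229

Starting state is 1, so the absorption probability is a_1 = 82/229.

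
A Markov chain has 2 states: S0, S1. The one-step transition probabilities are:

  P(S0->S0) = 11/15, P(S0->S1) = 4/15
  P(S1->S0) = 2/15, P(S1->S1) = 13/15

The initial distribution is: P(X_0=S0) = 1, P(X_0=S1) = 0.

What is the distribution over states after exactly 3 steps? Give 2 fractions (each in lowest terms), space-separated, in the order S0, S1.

Answer: 179/375 196/375

Derivation:
Propagating the distribution step by step (d_{t+1} = d_t * P):
d_0 = (S0=1, S1=0)
  d_1[S0] = 1*11/15 + 0*2/15 = 11/15
  d_1[S1] = 1*4/15 + 0*13/15 = 4/15
d_1 = (S0=11/15, S1=4/15)
  d_2[S0] = 11/15*11/15 + 4/15*2/15 = 43/75
  d_2[S1] = 11/15*4/15 + 4/15*13/15 = 32/75
d_2 = (S0=43/75, S1=32/75)
  d_3[S0] = 43/75*11/15 + 32/75*2/15 = 179/375
  d_3[S1] = 43/75*4/15 + 32/75*13/15 = 196/375
d_3 = (S0=179/375, S1=196/375)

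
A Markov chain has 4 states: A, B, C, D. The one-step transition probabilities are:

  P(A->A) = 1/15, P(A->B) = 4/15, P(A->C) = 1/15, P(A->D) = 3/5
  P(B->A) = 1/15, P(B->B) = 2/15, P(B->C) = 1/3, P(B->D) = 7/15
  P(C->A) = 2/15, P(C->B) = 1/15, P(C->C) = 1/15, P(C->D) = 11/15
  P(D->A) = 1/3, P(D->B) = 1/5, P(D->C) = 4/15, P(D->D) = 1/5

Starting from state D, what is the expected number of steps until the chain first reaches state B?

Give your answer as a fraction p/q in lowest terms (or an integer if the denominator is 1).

Answer: 999/191

Derivation:
Let h_i = expected steps to first reach B from state i.
Boundary: h_B = 0.
First-step equations for the other states:
  h_A = 1 + 1/15*h_A + 4/15*h_B + 1/15*h_C + 3/5*h_D
  h_C = 1 + 2/15*h_A + 1/15*h_B + 1/15*h_C + 11/15*h_D
  h_D = 1 + 1/3*h_A + 1/5*h_B + 4/15*h_C + 1/5*h_D

Substituting h_B = 0 and rearranging gives the linear system (I - Q) h = 1:
  [14/15, -1/15, -3/5] . (h_A, h_C, h_D) = 1
  [-2/15, 14/15, -11/15] . (h_A, h_C, h_D) = 1
  [-1/3, -4/15, 4/5] . (h_A, h_C, h_D) = 1

Solving yields:
  h_A = 927/191
  h_C = 1122/191
  h_D = 999/191

Starting state is D, so the expected hitting time is h_D = 999/191.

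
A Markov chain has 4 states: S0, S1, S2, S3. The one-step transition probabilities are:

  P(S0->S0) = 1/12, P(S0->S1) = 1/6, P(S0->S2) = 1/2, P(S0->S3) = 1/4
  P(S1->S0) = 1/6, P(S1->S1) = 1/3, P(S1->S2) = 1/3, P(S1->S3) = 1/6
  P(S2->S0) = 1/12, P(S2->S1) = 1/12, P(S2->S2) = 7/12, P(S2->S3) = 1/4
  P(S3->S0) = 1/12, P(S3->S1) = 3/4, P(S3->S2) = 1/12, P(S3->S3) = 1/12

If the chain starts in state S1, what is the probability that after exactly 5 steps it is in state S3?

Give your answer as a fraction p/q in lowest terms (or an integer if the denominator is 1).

Answer: 3005/15552

Derivation:
Computing P^5 by repeated multiplication:
P^1 =
  S0: [1/12, 1/6, 1/2, 1/4]
  S1: [1/6, 1/3, 1/3, 1/6]
  S2: [1/12, 1/12, 7/12, 1/4]
  S3: [1/12, 3/4, 1/12, 1/12]
P^2 =
  S0: [7/72, 43/144, 59/144, 7/36]
  S1: [1/9, 7/24, 29/72, 7/36]
  S2: [13/144, 5/18, 31/72, 29/144]
  S3: [7/48, 1/3, 25/72, 25/144]
P^3 =
  S0: [187/1728, 511/1728, 697/1728, 37/192]
  S1: [31/288, 85/288, 349/864, 167/864]
  S2: [23/216, 509/1728, 701/1728, 167/864]
  S3: [1/9, 509/1728, 77/192, 167/864]
P^4 =
  S0: [2239/20736, 191/648, 4189/10368, 4007/20736]
  S1: [373/3456, 1529/5184, 349/864, 2003/10368]
  S2: [2237/20736, 679/2304, 8381/20736, 4007/20736]
  S3: [2237/20736, 6119/20736, 2791/6912, 4007/20736]
P^5 =
  S0: [839/7776, 73367/248832, 100535/248832, 24041/124416]
  S1: [6713/62208, 36685/124416, 5585/13824, 3005/15552]
  S2: [2983/27648, 12227/41472, 25135/62208, 48083/248832]
  S3: [26855/248832, 151/512, 25129/62208, 16025/82944]

(P^5)[S1 -> S3] = 3005/15552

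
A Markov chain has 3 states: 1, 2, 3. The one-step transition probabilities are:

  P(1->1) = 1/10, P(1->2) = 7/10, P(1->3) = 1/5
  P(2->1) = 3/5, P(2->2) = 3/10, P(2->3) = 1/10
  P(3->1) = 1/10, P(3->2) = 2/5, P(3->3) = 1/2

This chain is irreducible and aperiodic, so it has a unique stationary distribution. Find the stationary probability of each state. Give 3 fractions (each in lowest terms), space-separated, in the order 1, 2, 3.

The stationary distribution satisfies pi = pi * P, i.e.:
  pi_1 = 1/10*pi_1 + 3/5*pi_2 + 1/10*pi_3
  pi_2 = 7/10*pi_1 + 3/10*pi_2 + 2/5*pi_3
  pi_3 = 1/5*pi_1 + 1/10*pi_2 + 1/2*pi_3
with normalization: pi_1 + pi_2 + pi_3 = 1.

Using the first 2 balance equations plus normalization, the linear system A*pi = b is:
  [-9/10, 3/5, 1/10] . pi = 0
  [7/10, -7/10, 2/5] . pi = 0
  [1, 1, 1] . pi = 1

Solving yields:
  pi_1 = 31/95
  pi_2 = 43/95
  pi_3 = 21/95

Verification (pi * P):
  31/95*1/10 + 43/95*3/5 + 21/95*1/10 = 31/95 = pi_1  (ok)
  31/95*7/10 + 43/95*3/10 + 21/95*2/5 = 43/95 = pi_2  (ok)
  31/95*1/5 + 43/95*1/10 + 21/95*1/2 = 21/95 = pi_3  (ok)

Answer: 31/95 43/95 21/95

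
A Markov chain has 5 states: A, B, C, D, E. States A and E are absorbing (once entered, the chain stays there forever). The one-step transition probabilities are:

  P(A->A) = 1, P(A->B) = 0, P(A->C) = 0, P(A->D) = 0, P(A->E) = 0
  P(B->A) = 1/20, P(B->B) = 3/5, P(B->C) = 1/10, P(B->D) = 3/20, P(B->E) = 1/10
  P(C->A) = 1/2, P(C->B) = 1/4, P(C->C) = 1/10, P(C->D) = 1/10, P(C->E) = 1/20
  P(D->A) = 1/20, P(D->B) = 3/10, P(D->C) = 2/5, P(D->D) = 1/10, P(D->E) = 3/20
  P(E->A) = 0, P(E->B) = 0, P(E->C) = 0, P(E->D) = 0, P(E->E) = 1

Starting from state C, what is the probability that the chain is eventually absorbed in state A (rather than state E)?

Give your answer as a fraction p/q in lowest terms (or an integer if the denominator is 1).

Let a_i = P(absorbed in A | start in state i).
Boundary conditions: a_A = 1, a_E = 0.
For each transient state i, a_i = sum_j P(i->j) * a_j:
  a_B = 1/20*a_A + 3/5*a_B + 1/10*a_C + 3/20*a_D + 1/10*a_E
  a_C = 1/2*a_A + 1/4*a_B + 1/10*a_C + 1/10*a_D + 1/20*a_E
  a_D = 1/20*a_A + 3/10*a_B + 2/5*a_C + 1/10*a_D + 3/20*a_E

Substituting a_A = 1 and a_E = 0, rearrange to (I - Q) a = r where r[i] = P(i -> A):
  [2/5, -1/10, -3/20] . (a_B, a_C, a_D) = 1/20
  [-1/4, 9/10, -1/10] . (a_B, a_C, a_D) = 1/2
  [-3/10, -2/5, 9/10] . (a_B, a_C, a_D) = 1/20

Solving yields:
  a_B = 483/908
  a_C = 1393/1816
  a_D = 521/908

Starting state is C, so the absorption probability is a_C = 1393/1816.

Answer: 1393/1816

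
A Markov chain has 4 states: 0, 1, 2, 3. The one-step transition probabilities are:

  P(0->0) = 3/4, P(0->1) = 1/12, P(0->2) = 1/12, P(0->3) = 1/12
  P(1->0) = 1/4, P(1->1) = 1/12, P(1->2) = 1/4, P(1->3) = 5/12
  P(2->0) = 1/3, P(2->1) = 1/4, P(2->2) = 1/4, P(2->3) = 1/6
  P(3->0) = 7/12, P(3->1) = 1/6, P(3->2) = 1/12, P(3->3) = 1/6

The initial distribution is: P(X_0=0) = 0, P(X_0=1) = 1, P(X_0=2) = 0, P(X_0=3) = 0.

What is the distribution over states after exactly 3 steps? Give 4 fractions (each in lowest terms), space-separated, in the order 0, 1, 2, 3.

Propagating the distribution step by step (d_{t+1} = d_t * P):
d_0 = (0=0, 1=1, 2=0, 3=0)
  d_1[0] = 0*3/4 + 1*1/4 + 0*1/3 + 0*7/12 = 1/4
  d_1[1] = 0*1/12 + 1*1/12 + 0*1/4 + 0*1/6 = 1/12
  d_1[2] = 0*1/12 + 1*1/4 + 0*1/4 + 0*1/12 = 1/4
  d_1[3] = 0*1/12 + 1*5/12 + 0*1/6 + 0*1/6 = 5/12
d_1 = (0=1/4, 1=1/12, 2=1/4, 3=5/12)
  d_2[0] = 1/4*3/4 + 1/12*1/4 + 1/4*1/3 + 5/12*7/12 = 77/144
  d_2[1] = 1/4*1/12 + 1/12*1/12 + 1/4*1/4 + 5/12*1/6 = 23/144
  d_2[2] = 1/4*1/12 + 1/12*1/4 + 1/4*1/4 + 5/12*1/12 = 5/36
  d_2[3] = 1/4*1/12 + 1/12*5/12 + 1/4*1/6 + 5/12*1/6 = 1/6
d_2 = (0=77/144, 1=23/144, 2=5/36, 3=1/6)
  d_3[0] = 77/144*3/4 + 23/144*1/4 + 5/36*1/3 + 1/6*7/12 = 505/864
  d_3[1] = 77/144*1/12 + 23/144*1/12 + 5/36*1/4 + 1/6*1/6 = 13/108
  d_3[2] = 77/144*1/12 + 23/144*1/4 + 5/36*1/4 + 1/6*1/12 = 115/864
  d_3[3] = 77/144*1/12 + 23/144*5/12 + 5/36*1/6 + 1/6*1/6 = 35/216
d_3 = (0=505/864, 1=13/108, 2=115/864, 3=35/216)

Answer: 505/864 13/108 115/864 35/216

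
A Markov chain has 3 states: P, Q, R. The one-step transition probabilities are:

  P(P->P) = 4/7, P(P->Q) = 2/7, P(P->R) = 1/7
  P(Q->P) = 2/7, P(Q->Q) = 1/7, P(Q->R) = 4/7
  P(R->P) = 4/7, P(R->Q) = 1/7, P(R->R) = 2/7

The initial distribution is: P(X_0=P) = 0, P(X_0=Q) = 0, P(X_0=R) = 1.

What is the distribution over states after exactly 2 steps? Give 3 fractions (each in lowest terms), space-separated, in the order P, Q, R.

Propagating the distribution step by step (d_{t+1} = d_t * P):
d_0 = (P=0, Q=0, R=1)
  d_1[P] = 0*4/7 + 0*2/7 + 1*4/7 = 4/7
  d_1[Q] = 0*2/7 + 0*1/7 + 1*1/7 = 1/7
  d_1[R] = 0*1/7 + 0*4/7 + 1*2/7 = 2/7
d_1 = (P=4/7, Q=1/7, R=2/7)
  d_2[P] = 4/7*4/7 + 1/7*2/7 + 2/7*4/7 = 26/49
  d_2[Q] = 4/7*2/7 + 1/7*1/7 + 2/7*1/7 = 11/49
  d_2[R] = 4/7*1/7 + 1/7*4/7 + 2/7*2/7 = 12/49
d_2 = (P=26/49, Q=11/49, R=12/49)

Answer: 26/49 11/49 12/49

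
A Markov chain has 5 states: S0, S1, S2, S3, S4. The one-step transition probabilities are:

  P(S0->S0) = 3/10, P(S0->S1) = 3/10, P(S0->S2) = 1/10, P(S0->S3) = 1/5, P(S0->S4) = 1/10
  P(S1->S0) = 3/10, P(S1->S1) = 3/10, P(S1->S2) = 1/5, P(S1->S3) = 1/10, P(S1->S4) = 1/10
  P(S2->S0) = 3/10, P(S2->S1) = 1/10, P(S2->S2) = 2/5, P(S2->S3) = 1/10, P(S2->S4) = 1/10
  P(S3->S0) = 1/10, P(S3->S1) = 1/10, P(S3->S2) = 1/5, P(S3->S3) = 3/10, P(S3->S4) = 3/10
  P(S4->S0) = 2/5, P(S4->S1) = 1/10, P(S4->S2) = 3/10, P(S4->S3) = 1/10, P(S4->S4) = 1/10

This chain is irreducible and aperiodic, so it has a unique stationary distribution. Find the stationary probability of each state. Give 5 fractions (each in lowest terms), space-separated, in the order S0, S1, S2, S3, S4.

Answer: 115/409 639/3272 757/3272 131/818 54/409

Derivation:
The stationary distribution satisfies pi = pi * P, i.e.:
  pi_S0 = 3/10*pi_S0 + 3/10*pi_S1 + 3/10*pi_S2 + 1/10*pi_S3 + 2/5*pi_S4
  pi_S1 = 3/10*pi_S0 + 3/10*pi_S1 + 1/10*pi_S2 + 1/10*pi_S3 + 1/10*pi_S4
  pi_S2 = 1/10*pi_S0 + 1/5*pi_S1 + 2/5*pi_S2 + 1/5*pi_S3 + 3/10*pi_S4
  pi_S3 = 1/5*pi_S0 + 1/10*pi_S1 + 1/10*pi_S2 + 3/10*pi_S3 + 1/10*pi_S4
  pi_S4 = 1/10*pi_S0 + 1/10*pi_S1 + 1/10*pi_S2 + 3/10*pi_S3 + 1/10*pi_S4
with normalization: pi_S0 + pi_S1 + pi_S2 + pi_S3 + pi_S4 = 1.

Using the first 4 balance equations plus normalization, the linear system A*pi = b is:
  [-7/10, 3/10, 3/10, 1/10, 2/5] . pi = 0
  [3/10, -7/10, 1/10, 1/10, 1/10] . pi = 0
  [1/10, 1/5, -3/5, 1/5, 3/10] . pi = 0
  [1/5, 1/10, 1/10, -7/10, 1/10] . pi = 0
  [1, 1, 1, 1, 1] . pi = 1

Solving yields:
  pi_S0 = 115/409
  pi_S1 = 639/3272
  pi_S2 = 757/3272
  pi_S3 = 131/818
  pi_S4 = 54/409

Verification (pi * P):
  115/409*3/10 + 639/3272*3/10 + 757/3272*3/10 + 131/818*1/10 + 54/409*2/5 = 115/409 = pi_S0  (ok)
  115/409*3/10 + 639/3272*3/10 + 757/3272*1/10 + 131/818*1/10 + 54/409*1/10 = 639/3272 = pi_S1  (ok)
  115/409*1/10 + 639/3272*1/5 + 757/3272*2/5 + 131/818*1/5 + 54/409*3/10 = 757/3272 = pi_S2  (ok)
  115/409*1/5 + 639/3272*1/10 + 757/3272*1/10 + 131/818*3/10 + 54/409*1/10 = 131/818 = pi_S3  (ok)
  115/409*1/10 + 639/3272*1/10 + 757/3272*1/10 + 131/818*3/10 + 54/409*1/10 = 54/409 = pi_S4  (ok)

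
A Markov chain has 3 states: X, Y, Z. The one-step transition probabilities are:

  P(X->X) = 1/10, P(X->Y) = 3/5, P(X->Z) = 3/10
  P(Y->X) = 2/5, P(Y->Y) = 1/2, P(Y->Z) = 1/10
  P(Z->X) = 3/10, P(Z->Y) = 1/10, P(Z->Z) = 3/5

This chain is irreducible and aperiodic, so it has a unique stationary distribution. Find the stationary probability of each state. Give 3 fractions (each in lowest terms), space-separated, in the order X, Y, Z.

Answer: 19/67 27/67 21/67

Derivation:
The stationary distribution satisfies pi = pi * P, i.e.:
  pi_X = 1/10*pi_X + 2/5*pi_Y + 3/10*pi_Z
  pi_Y = 3/5*pi_X + 1/2*pi_Y + 1/10*pi_Z
  pi_Z = 3/10*pi_X + 1/10*pi_Y + 3/5*pi_Z
with normalization: pi_X + pi_Y + pi_Z = 1.

Using the first 2 balance equations plus normalization, the linear system A*pi = b is:
  [-9/10, 2/5, 3/10] . pi = 0
  [3/5, -1/2, 1/10] . pi = 0
  [1, 1, 1] . pi = 1

Solving yields:
  pi_X = 19/67
  pi_Y = 27/67
  pi_Z = 21/67

Verification (pi * P):
  19/67*1/10 + 27/67*2/5 + 21/67*3/10 = 19/67 = pi_X  (ok)
  19/67*3/5 + 27/67*1/2 + 21/67*1/10 = 27/67 = pi_Y  (ok)
  19/67*3/10 + 27/67*1/10 + 21/67*3/5 = 21/67 = pi_Z  (ok)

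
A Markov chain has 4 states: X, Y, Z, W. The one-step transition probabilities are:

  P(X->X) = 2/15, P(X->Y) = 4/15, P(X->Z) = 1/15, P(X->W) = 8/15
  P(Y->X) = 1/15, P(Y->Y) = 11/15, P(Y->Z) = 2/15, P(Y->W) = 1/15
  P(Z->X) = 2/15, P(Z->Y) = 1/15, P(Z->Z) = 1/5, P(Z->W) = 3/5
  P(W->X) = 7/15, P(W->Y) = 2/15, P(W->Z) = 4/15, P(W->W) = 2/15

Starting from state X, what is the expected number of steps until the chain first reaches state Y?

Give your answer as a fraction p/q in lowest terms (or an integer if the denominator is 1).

Let h_i = expected steps to first reach Y from state i.
Boundary: h_Y = 0.
First-step equations for the other states:
  h_X = 1 + 2/15*h_X + 4/15*h_Y + 1/15*h_Z + 8/15*h_W
  h_Z = 1 + 2/15*h_X + 1/15*h_Y + 1/5*h_Z + 3/5*h_W
  h_W = 1 + 7/15*h_X + 2/15*h_Y + 4/15*h_Z + 2/15*h_W

Substituting h_Y = 0 and rearranging gives the linear system (I - Q) h = 1:
  [13/15, -1/15, -8/15] . (h_X, h_Z, h_W) = 1
  [-2/15, 4/5, -3/5] . (h_X, h_Z, h_W) = 1
  [-7/15, -4/15, 13/15] . (h_X, h_Z, h_W) = 1

Solving yields:
  h_X = 270/49
  h_Z = 335/49
  h_W = 305/49

Starting state is X, so the expected hitting time is h_X = 270/49.

Answer: 270/49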